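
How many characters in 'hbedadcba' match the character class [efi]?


Character class [efi] matches any of: {e, f, i}
Scanning string 'hbedadcba' character by character:
  pos 0: 'h' -> no
  pos 1: 'b' -> no
  pos 2: 'e' -> MATCH
  pos 3: 'd' -> no
  pos 4: 'a' -> no
  pos 5: 'd' -> no
  pos 6: 'c' -> no
  pos 7: 'b' -> no
  pos 8: 'a' -> no
Total matches: 1

1


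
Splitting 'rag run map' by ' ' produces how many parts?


Splitting by ' ' breaks the string at each occurrence of the separator.
Text: 'rag run map'
Parts after split:
  Part 1: 'rag'
  Part 2: 'run'
  Part 3: 'map'
Total parts: 3

3


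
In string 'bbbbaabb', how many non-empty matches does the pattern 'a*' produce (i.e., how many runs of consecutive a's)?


Pattern 'a*' matches zero or more a's. We want non-empty runs of consecutive a's.
String: 'bbbbaabb'
Walking through the string to find runs of a's:
  Run 1: positions 4-5 -> 'aa'
Non-empty runs found: ['aa']
Count: 1

1


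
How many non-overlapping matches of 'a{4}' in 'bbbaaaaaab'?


Pattern 'a{4}' matches exactly 4 consecutive a's (greedy, non-overlapping).
String: 'bbbaaaaaab'
Scanning for runs of a's:
  Run at pos 3: 'aaaaaa' (length 6) -> 1 match(es)
Matches found: ['aaaa']
Total: 1

1


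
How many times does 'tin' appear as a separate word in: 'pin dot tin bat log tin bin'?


Scanning each word for exact match 'tin':
  Word 1: 'pin' -> no
  Word 2: 'dot' -> no
  Word 3: 'tin' -> MATCH
  Word 4: 'bat' -> no
  Word 5: 'log' -> no
  Word 6: 'tin' -> MATCH
  Word 7: 'bin' -> no
Total matches: 2

2


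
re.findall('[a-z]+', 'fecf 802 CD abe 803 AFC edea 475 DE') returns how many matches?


Pattern '[a-z]+' finds one or more lowercase letters.
Text: 'fecf 802 CD abe 803 AFC edea 475 DE'
Scanning for matches:
  Match 1: 'fecf'
  Match 2: 'abe'
  Match 3: 'edea'
Total matches: 3

3


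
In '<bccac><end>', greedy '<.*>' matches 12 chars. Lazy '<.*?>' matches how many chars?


Greedy '<.*>' tries to match as MUCH as possible.
Lazy '<.*?>' tries to match as LITTLE as possible.

String: '<bccac><end>'
Greedy '<.*>' starts at first '<' and extends to the LAST '>': '<bccac><end>' (12 chars)
Lazy '<.*?>' starts at first '<' and stops at the FIRST '>': '<bccac>' (7 chars)

7


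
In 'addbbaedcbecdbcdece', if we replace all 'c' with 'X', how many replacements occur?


re.sub('c', 'X', text) replaces every occurrence of 'c' with 'X'.
Text: 'addbbaedcbecdbcdece'
Scanning for 'c':
  pos 8: 'c' -> replacement #1
  pos 11: 'c' -> replacement #2
  pos 14: 'c' -> replacement #3
  pos 17: 'c' -> replacement #4
Total replacements: 4

4


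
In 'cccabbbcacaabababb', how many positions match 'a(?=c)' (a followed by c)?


Lookahead 'a(?=c)' matches 'a' only when followed by 'c'.
String: 'cccabbbcacaabababb'
Checking each position where char is 'a':
  pos 3: 'a' -> no (next='b')
  pos 8: 'a' -> MATCH (next='c')
  pos 10: 'a' -> no (next='a')
  pos 11: 'a' -> no (next='b')
  pos 13: 'a' -> no (next='b')
  pos 15: 'a' -> no (next='b')
Matching positions: [8]
Count: 1

1


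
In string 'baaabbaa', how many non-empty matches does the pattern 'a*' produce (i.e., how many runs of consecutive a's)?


Pattern 'a*' matches zero or more a's. We want non-empty runs of consecutive a's.
String: 'baaabbaa'
Walking through the string to find runs of a's:
  Run 1: positions 1-3 -> 'aaa'
  Run 2: positions 6-7 -> 'aa'
Non-empty runs found: ['aaa', 'aa']
Count: 2

2


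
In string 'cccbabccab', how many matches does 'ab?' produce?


Pattern 'ab?' matches 'a' optionally followed by 'b'.
String: 'cccbabccab'
Scanning left to right for 'a' then checking next char:
  Match 1: 'ab' (a followed by b)
  Match 2: 'ab' (a followed by b)
Total matches: 2

2


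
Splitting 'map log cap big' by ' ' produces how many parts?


Splitting by ' ' breaks the string at each occurrence of the separator.
Text: 'map log cap big'
Parts after split:
  Part 1: 'map'
  Part 2: 'log'
  Part 3: 'cap'
  Part 4: 'big'
Total parts: 4

4


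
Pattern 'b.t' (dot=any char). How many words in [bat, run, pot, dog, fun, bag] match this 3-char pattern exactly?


Pattern 'b.t' means: starts with 'b', any single char, ends with 't'.
Checking each word (must be exactly 3 chars):
  'bat' (len=3): MATCH
  'run' (len=3): no
  'pot' (len=3): no
  'dog' (len=3): no
  'fun' (len=3): no
  'bag' (len=3): no
Matching words: ['bat']
Total: 1

1


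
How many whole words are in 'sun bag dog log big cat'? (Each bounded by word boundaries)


Word boundaries (\b) mark the start/end of each word.
Text: 'sun bag dog log big cat'
Splitting by whitespace:
  Word 1: 'sun'
  Word 2: 'bag'
  Word 3: 'dog'
  Word 4: 'log'
  Word 5: 'big'
  Word 6: 'cat'
Total whole words: 6

6


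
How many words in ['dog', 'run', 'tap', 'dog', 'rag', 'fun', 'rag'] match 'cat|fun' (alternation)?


Alternation 'cat|fun' matches either 'cat' or 'fun'.
Checking each word:
  'dog' -> no
  'run' -> no
  'tap' -> no
  'dog' -> no
  'rag' -> no
  'fun' -> MATCH
  'rag' -> no
Matches: ['fun']
Count: 1

1


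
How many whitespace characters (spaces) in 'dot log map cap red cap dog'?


\s matches whitespace characters (spaces, tabs, etc.).
Text: 'dot log map cap red cap dog'
This text has 7 words separated by spaces.
Number of spaces = number of words - 1 = 7 - 1 = 6

6


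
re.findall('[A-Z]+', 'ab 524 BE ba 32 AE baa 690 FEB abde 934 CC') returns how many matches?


Pattern '[A-Z]+' finds one or more uppercase letters.
Text: 'ab 524 BE ba 32 AE baa 690 FEB abde 934 CC'
Scanning for matches:
  Match 1: 'BE'
  Match 2: 'AE'
  Match 3: 'FEB'
  Match 4: 'CC'
Total matches: 4

4


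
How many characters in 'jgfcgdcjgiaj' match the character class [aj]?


Character class [aj] matches any of: {a, j}
Scanning string 'jgfcgdcjgiaj' character by character:
  pos 0: 'j' -> MATCH
  pos 1: 'g' -> no
  pos 2: 'f' -> no
  pos 3: 'c' -> no
  pos 4: 'g' -> no
  pos 5: 'd' -> no
  pos 6: 'c' -> no
  pos 7: 'j' -> MATCH
  pos 8: 'g' -> no
  pos 9: 'i' -> no
  pos 10: 'a' -> MATCH
  pos 11: 'j' -> MATCH
Total matches: 4

4


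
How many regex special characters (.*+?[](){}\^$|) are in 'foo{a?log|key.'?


Regex special characters are: . * + ? [ ] ( ) { } \ ^ $ |
Scanning 'foo{a?log|key.':
  pos 3: '{' -> SPECIAL
  pos 5: '?' -> SPECIAL
  pos 9: '|' -> SPECIAL
  pos 13: '.' -> SPECIAL
Special chars found: ['{', '?', '|', '.']
Total: 4

4


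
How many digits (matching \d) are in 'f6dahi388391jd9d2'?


\d matches any digit 0-9.
Scanning 'f6dahi388391jd9d2':
  pos 1: '6' -> DIGIT
  pos 6: '3' -> DIGIT
  pos 7: '8' -> DIGIT
  pos 8: '8' -> DIGIT
  pos 9: '3' -> DIGIT
  pos 10: '9' -> DIGIT
  pos 11: '1' -> DIGIT
  pos 14: '9' -> DIGIT
  pos 16: '2' -> DIGIT
Digits found: ['6', '3', '8', '8', '3', '9', '1', '9', '2']
Total: 9

9


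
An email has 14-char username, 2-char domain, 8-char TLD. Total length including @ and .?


An email address has format: username@domain.tld
Username length: 14
'@' character: 1
Domain length: 2
'.' character: 1
TLD length: 8
Total = 14 + 1 + 2 + 1 + 8 = 26

26


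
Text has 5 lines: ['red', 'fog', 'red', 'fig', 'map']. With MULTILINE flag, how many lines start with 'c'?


With MULTILINE flag, ^ matches the start of each line.
Lines: ['red', 'fog', 'red', 'fig', 'map']
Checking which lines start with 'c':
  Line 1: 'red' -> no
  Line 2: 'fog' -> no
  Line 3: 'red' -> no
  Line 4: 'fig' -> no
  Line 5: 'map' -> no
Matching lines: []
Count: 0

0


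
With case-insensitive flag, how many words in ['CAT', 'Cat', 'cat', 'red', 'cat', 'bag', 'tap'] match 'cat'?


Case-insensitive matching: compare each word's lowercase form to 'cat'.
  'CAT' -> lower='cat' -> MATCH
  'Cat' -> lower='cat' -> MATCH
  'cat' -> lower='cat' -> MATCH
  'red' -> lower='red' -> no
  'cat' -> lower='cat' -> MATCH
  'bag' -> lower='bag' -> no
  'tap' -> lower='tap' -> no
Matches: ['CAT', 'Cat', 'cat', 'cat']
Count: 4

4


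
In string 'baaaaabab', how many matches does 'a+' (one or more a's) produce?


Pattern 'a+' matches one or more consecutive a's.
String: 'baaaaabab'
Scanning for runs of a:
  Match 1: 'aaaaa' (length 5)
  Match 2: 'a' (length 1)
Total matches: 2

2


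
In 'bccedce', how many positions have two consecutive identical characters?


Looking for consecutive identical characters in 'bccedce':
  pos 0-1: 'b' vs 'c' -> different
  pos 1-2: 'c' vs 'c' -> MATCH ('cc')
  pos 2-3: 'c' vs 'e' -> different
  pos 3-4: 'e' vs 'd' -> different
  pos 4-5: 'd' vs 'c' -> different
  pos 5-6: 'c' vs 'e' -> different
Consecutive identical pairs: ['cc']
Count: 1

1


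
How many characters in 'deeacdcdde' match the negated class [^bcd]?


Negated class [^bcd] matches any char NOT in {b, c, d}
Scanning 'deeacdcdde':
  pos 0: 'd' -> no (excluded)
  pos 1: 'e' -> MATCH
  pos 2: 'e' -> MATCH
  pos 3: 'a' -> MATCH
  pos 4: 'c' -> no (excluded)
  pos 5: 'd' -> no (excluded)
  pos 6: 'c' -> no (excluded)
  pos 7: 'd' -> no (excluded)
  pos 8: 'd' -> no (excluded)
  pos 9: 'e' -> MATCH
Total matches: 4

4


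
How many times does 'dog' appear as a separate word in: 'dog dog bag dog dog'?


Scanning each word for exact match 'dog':
  Word 1: 'dog' -> MATCH
  Word 2: 'dog' -> MATCH
  Word 3: 'bag' -> no
  Word 4: 'dog' -> MATCH
  Word 5: 'dog' -> MATCH
Total matches: 4

4


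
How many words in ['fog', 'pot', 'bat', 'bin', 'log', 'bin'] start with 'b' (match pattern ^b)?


Pattern ^b anchors to start of word. Check which words begin with 'b':
  'fog' -> no
  'pot' -> no
  'bat' -> MATCH (starts with 'b')
  'bin' -> MATCH (starts with 'b')
  'log' -> no
  'bin' -> MATCH (starts with 'b')
Matching words: ['bat', 'bin', 'bin']
Count: 3

3


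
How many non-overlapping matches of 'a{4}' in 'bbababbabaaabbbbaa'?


Pattern 'a{4}' matches exactly 4 consecutive a's (greedy, non-overlapping).
String: 'bbababbabaaabbbbaa'
Scanning for runs of a's:
  Run at pos 2: 'a' (length 1) -> 0 match(es)
  Run at pos 4: 'a' (length 1) -> 0 match(es)
  Run at pos 7: 'a' (length 1) -> 0 match(es)
  Run at pos 9: 'aaa' (length 3) -> 0 match(es)
  Run at pos 16: 'aa' (length 2) -> 0 match(es)
Matches found: []
Total: 0

0


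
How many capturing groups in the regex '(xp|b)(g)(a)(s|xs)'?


To count capturing groups, count each '(' that starts a group.
Pattern: '(xp|b)(g)(a)(s|xs)'
Walking through the pattern:
  Position 0: '(' -> group #1
  Position 6: '(' -> group #2
  Position 9: '(' -> group #3
  Position 12: '(' -> group #4
Total capturing groups: 4

4


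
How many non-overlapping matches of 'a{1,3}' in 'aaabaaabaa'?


Pattern 'a{1,3}' matches between 1 and 3 consecutive a's (greedy).
String: 'aaabaaabaa'
Finding runs of a's and applying greedy matching:
  Run at pos 0: 'aaa' (length 3)
  Run at pos 4: 'aaa' (length 3)
  Run at pos 8: 'aa' (length 2)
Matches: ['aaa', 'aaa', 'aa']
Count: 3

3


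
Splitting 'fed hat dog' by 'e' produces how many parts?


Splitting by 'e' breaks the string at each occurrence of the separator.
Text: 'fed hat dog'
Parts after split:
  Part 1: 'f'
  Part 2: 'd hat dog'
Total parts: 2

2


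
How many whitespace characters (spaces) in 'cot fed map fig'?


\s matches whitespace characters (spaces, tabs, etc.).
Text: 'cot fed map fig'
This text has 4 words separated by spaces.
Number of spaces = number of words - 1 = 4 - 1 = 3

3


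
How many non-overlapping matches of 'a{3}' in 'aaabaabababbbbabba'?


Pattern 'a{3}' matches exactly 3 consecutive a's (greedy, non-overlapping).
String: 'aaabaabababbbbabba'
Scanning for runs of a's:
  Run at pos 0: 'aaa' (length 3) -> 1 match(es)
  Run at pos 4: 'aa' (length 2) -> 0 match(es)
  Run at pos 7: 'a' (length 1) -> 0 match(es)
  Run at pos 9: 'a' (length 1) -> 0 match(es)
  Run at pos 14: 'a' (length 1) -> 0 match(es)
  Run at pos 17: 'a' (length 1) -> 0 match(es)
Matches found: ['aaa']
Total: 1

1


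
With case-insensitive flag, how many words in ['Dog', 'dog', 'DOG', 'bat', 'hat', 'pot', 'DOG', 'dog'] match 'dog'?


Case-insensitive matching: compare each word's lowercase form to 'dog'.
  'Dog' -> lower='dog' -> MATCH
  'dog' -> lower='dog' -> MATCH
  'DOG' -> lower='dog' -> MATCH
  'bat' -> lower='bat' -> no
  'hat' -> lower='hat' -> no
  'pot' -> lower='pot' -> no
  'DOG' -> lower='dog' -> MATCH
  'dog' -> lower='dog' -> MATCH
Matches: ['Dog', 'dog', 'DOG', 'DOG', 'dog']
Count: 5

5


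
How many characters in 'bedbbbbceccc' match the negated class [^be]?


Negated class [^be] matches any char NOT in {b, e}
Scanning 'bedbbbbceccc':
  pos 0: 'b' -> no (excluded)
  pos 1: 'e' -> no (excluded)
  pos 2: 'd' -> MATCH
  pos 3: 'b' -> no (excluded)
  pos 4: 'b' -> no (excluded)
  pos 5: 'b' -> no (excluded)
  pos 6: 'b' -> no (excluded)
  pos 7: 'c' -> MATCH
  pos 8: 'e' -> no (excluded)
  pos 9: 'c' -> MATCH
  pos 10: 'c' -> MATCH
  pos 11: 'c' -> MATCH
Total matches: 5

5


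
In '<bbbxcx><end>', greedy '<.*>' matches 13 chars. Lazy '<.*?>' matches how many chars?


Greedy '<.*>' tries to match as MUCH as possible.
Lazy '<.*?>' tries to match as LITTLE as possible.

String: '<bbbxcx><end>'
Greedy '<.*>' starts at first '<' and extends to the LAST '>': '<bbbxcx><end>' (13 chars)
Lazy '<.*?>' starts at first '<' and stops at the FIRST '>': '<bbbxcx>' (8 chars)

8


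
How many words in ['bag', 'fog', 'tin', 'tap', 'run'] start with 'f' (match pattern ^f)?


Pattern ^f anchors to start of word. Check which words begin with 'f':
  'bag' -> no
  'fog' -> MATCH (starts with 'f')
  'tin' -> no
  'tap' -> no
  'run' -> no
Matching words: ['fog']
Count: 1

1


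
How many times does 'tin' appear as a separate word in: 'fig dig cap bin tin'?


Scanning each word for exact match 'tin':
  Word 1: 'fig' -> no
  Word 2: 'dig' -> no
  Word 3: 'cap' -> no
  Word 4: 'bin' -> no
  Word 5: 'tin' -> MATCH
Total matches: 1

1


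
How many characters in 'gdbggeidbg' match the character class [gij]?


Character class [gij] matches any of: {g, i, j}
Scanning string 'gdbggeidbg' character by character:
  pos 0: 'g' -> MATCH
  pos 1: 'd' -> no
  pos 2: 'b' -> no
  pos 3: 'g' -> MATCH
  pos 4: 'g' -> MATCH
  pos 5: 'e' -> no
  pos 6: 'i' -> MATCH
  pos 7: 'd' -> no
  pos 8: 'b' -> no
  pos 9: 'g' -> MATCH
Total matches: 5

5


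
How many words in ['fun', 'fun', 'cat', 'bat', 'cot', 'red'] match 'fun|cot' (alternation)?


Alternation 'fun|cot' matches either 'fun' or 'cot'.
Checking each word:
  'fun' -> MATCH
  'fun' -> MATCH
  'cat' -> no
  'bat' -> no
  'cot' -> MATCH
  'red' -> no
Matches: ['fun', 'fun', 'cot']
Count: 3

3


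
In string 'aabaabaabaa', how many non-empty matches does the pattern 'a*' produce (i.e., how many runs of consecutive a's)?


Pattern 'a*' matches zero or more a's. We want non-empty runs of consecutive a's.
String: 'aabaabaabaa'
Walking through the string to find runs of a's:
  Run 1: positions 0-1 -> 'aa'
  Run 2: positions 3-4 -> 'aa'
  Run 3: positions 6-7 -> 'aa'
  Run 4: positions 9-10 -> 'aa'
Non-empty runs found: ['aa', 'aa', 'aa', 'aa']
Count: 4

4


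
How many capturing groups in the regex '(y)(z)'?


To count capturing groups, count each '(' that starts a group.
Pattern: '(y)(z)'
Walking through the pattern:
  Position 0: '(' -> group #1
  Position 3: '(' -> group #2
Total capturing groups: 2

2


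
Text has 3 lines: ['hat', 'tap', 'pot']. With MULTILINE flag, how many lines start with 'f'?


With MULTILINE flag, ^ matches the start of each line.
Lines: ['hat', 'tap', 'pot']
Checking which lines start with 'f':
  Line 1: 'hat' -> no
  Line 2: 'tap' -> no
  Line 3: 'pot' -> no
Matching lines: []
Count: 0

0


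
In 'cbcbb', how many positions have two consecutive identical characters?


Looking for consecutive identical characters in 'cbcbb':
  pos 0-1: 'c' vs 'b' -> different
  pos 1-2: 'b' vs 'c' -> different
  pos 2-3: 'c' vs 'b' -> different
  pos 3-4: 'b' vs 'b' -> MATCH ('bb')
Consecutive identical pairs: ['bb']
Count: 1

1


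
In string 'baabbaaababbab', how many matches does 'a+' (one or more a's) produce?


Pattern 'a+' matches one or more consecutive a's.
String: 'baabbaaababbab'
Scanning for runs of a:
  Match 1: 'aa' (length 2)
  Match 2: 'aaa' (length 3)
  Match 3: 'a' (length 1)
  Match 4: 'a' (length 1)
Total matches: 4

4


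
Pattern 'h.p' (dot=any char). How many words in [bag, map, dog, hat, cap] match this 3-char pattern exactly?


Pattern 'h.p' means: starts with 'h', any single char, ends with 'p'.
Checking each word (must be exactly 3 chars):
  'bag' (len=3): no
  'map' (len=3): no
  'dog' (len=3): no
  'hat' (len=3): no
  'cap' (len=3): no
Matching words: []
Total: 0

0


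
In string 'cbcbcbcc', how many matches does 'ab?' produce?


Pattern 'ab?' matches 'a' optionally followed by 'b'.
String: 'cbcbcbcc'
Scanning left to right for 'a' then checking next char:
Total matches: 0

0


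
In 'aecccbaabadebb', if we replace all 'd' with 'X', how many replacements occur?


re.sub('d', 'X', text) replaces every occurrence of 'd' with 'X'.
Text: 'aecccbaabadebb'
Scanning for 'd':
  pos 10: 'd' -> replacement #1
Total replacements: 1

1


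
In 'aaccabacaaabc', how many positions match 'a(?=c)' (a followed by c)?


Lookahead 'a(?=c)' matches 'a' only when followed by 'c'.
String: 'aaccabacaaabc'
Checking each position where char is 'a':
  pos 0: 'a' -> no (next='a')
  pos 1: 'a' -> MATCH (next='c')
  pos 4: 'a' -> no (next='b')
  pos 6: 'a' -> MATCH (next='c')
  pos 8: 'a' -> no (next='a')
  pos 9: 'a' -> no (next='a')
  pos 10: 'a' -> no (next='b')
Matching positions: [1, 6]
Count: 2

2


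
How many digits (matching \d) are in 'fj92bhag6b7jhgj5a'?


\d matches any digit 0-9.
Scanning 'fj92bhag6b7jhgj5a':
  pos 2: '9' -> DIGIT
  pos 3: '2' -> DIGIT
  pos 8: '6' -> DIGIT
  pos 10: '7' -> DIGIT
  pos 15: '5' -> DIGIT
Digits found: ['9', '2', '6', '7', '5']
Total: 5

5


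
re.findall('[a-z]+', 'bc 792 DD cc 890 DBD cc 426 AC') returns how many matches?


Pattern '[a-z]+' finds one or more lowercase letters.
Text: 'bc 792 DD cc 890 DBD cc 426 AC'
Scanning for matches:
  Match 1: 'bc'
  Match 2: 'cc'
  Match 3: 'cc'
Total matches: 3

3


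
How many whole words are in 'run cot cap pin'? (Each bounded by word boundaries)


Word boundaries (\b) mark the start/end of each word.
Text: 'run cot cap pin'
Splitting by whitespace:
  Word 1: 'run'
  Word 2: 'cot'
  Word 3: 'cap'
  Word 4: 'pin'
Total whole words: 4

4


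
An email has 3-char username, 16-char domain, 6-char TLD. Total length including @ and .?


An email address has format: username@domain.tld
Username length: 3
'@' character: 1
Domain length: 16
'.' character: 1
TLD length: 6
Total = 3 + 1 + 16 + 1 + 6 = 27

27


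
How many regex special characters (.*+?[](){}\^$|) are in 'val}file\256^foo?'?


Regex special characters are: . * + ? [ ] ( ) { } \ ^ $ |
Scanning 'val}file\256^foo?':
  pos 3: '}' -> SPECIAL
  pos 8: '\' -> SPECIAL
  pos 12: '^' -> SPECIAL
  pos 16: '?' -> SPECIAL
Special chars found: ['}', '\\', '^', '?']
Total: 4

4


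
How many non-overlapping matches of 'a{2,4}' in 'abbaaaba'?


Pattern 'a{2,4}' matches between 2 and 4 consecutive a's (greedy).
String: 'abbaaaba'
Finding runs of a's and applying greedy matching:
  Run at pos 0: 'a' (length 1)
  Run at pos 3: 'aaa' (length 3)
  Run at pos 7: 'a' (length 1)
Matches: ['aaa']
Count: 1

1


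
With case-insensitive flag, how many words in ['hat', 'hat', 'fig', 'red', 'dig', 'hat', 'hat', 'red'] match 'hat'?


Case-insensitive matching: compare each word's lowercase form to 'hat'.
  'hat' -> lower='hat' -> MATCH
  'hat' -> lower='hat' -> MATCH
  'fig' -> lower='fig' -> no
  'red' -> lower='red' -> no
  'dig' -> lower='dig' -> no
  'hat' -> lower='hat' -> MATCH
  'hat' -> lower='hat' -> MATCH
  'red' -> lower='red' -> no
Matches: ['hat', 'hat', 'hat', 'hat']
Count: 4

4


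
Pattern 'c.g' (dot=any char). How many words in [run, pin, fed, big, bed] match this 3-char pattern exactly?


Pattern 'c.g' means: starts with 'c', any single char, ends with 'g'.
Checking each word (must be exactly 3 chars):
  'run' (len=3): no
  'pin' (len=3): no
  'fed' (len=3): no
  'big' (len=3): no
  'bed' (len=3): no
Matching words: []
Total: 0

0


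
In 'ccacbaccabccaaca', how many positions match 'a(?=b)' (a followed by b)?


Lookahead 'a(?=b)' matches 'a' only when followed by 'b'.
String: 'ccacbaccabccaaca'
Checking each position where char is 'a':
  pos 2: 'a' -> no (next='c')
  pos 5: 'a' -> no (next='c')
  pos 8: 'a' -> MATCH (next='b')
  pos 12: 'a' -> no (next='a')
  pos 13: 'a' -> no (next='c')
Matching positions: [8]
Count: 1

1


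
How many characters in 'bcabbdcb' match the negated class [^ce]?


Negated class [^ce] matches any char NOT in {c, e}
Scanning 'bcabbdcb':
  pos 0: 'b' -> MATCH
  pos 1: 'c' -> no (excluded)
  pos 2: 'a' -> MATCH
  pos 3: 'b' -> MATCH
  pos 4: 'b' -> MATCH
  pos 5: 'd' -> MATCH
  pos 6: 'c' -> no (excluded)
  pos 7: 'b' -> MATCH
Total matches: 6

6


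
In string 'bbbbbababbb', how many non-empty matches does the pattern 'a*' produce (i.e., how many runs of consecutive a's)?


Pattern 'a*' matches zero or more a's. We want non-empty runs of consecutive a's.
String: 'bbbbbababbb'
Walking through the string to find runs of a's:
  Run 1: positions 5-5 -> 'a'
  Run 2: positions 7-7 -> 'a'
Non-empty runs found: ['a', 'a']
Count: 2

2


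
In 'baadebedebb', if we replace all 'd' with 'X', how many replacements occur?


re.sub('d', 'X', text) replaces every occurrence of 'd' with 'X'.
Text: 'baadebedebb'
Scanning for 'd':
  pos 3: 'd' -> replacement #1
  pos 7: 'd' -> replacement #2
Total replacements: 2

2


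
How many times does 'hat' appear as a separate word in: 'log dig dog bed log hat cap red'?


Scanning each word for exact match 'hat':
  Word 1: 'log' -> no
  Word 2: 'dig' -> no
  Word 3: 'dog' -> no
  Word 4: 'bed' -> no
  Word 5: 'log' -> no
  Word 6: 'hat' -> MATCH
  Word 7: 'cap' -> no
  Word 8: 'red' -> no
Total matches: 1

1


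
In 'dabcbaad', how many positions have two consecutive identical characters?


Looking for consecutive identical characters in 'dabcbaad':
  pos 0-1: 'd' vs 'a' -> different
  pos 1-2: 'a' vs 'b' -> different
  pos 2-3: 'b' vs 'c' -> different
  pos 3-4: 'c' vs 'b' -> different
  pos 4-5: 'b' vs 'a' -> different
  pos 5-6: 'a' vs 'a' -> MATCH ('aa')
  pos 6-7: 'a' vs 'd' -> different
Consecutive identical pairs: ['aa']
Count: 1

1


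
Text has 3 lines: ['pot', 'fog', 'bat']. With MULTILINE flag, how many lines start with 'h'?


With MULTILINE flag, ^ matches the start of each line.
Lines: ['pot', 'fog', 'bat']
Checking which lines start with 'h':
  Line 1: 'pot' -> no
  Line 2: 'fog' -> no
  Line 3: 'bat' -> no
Matching lines: []
Count: 0

0


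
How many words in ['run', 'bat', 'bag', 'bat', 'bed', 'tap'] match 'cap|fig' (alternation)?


Alternation 'cap|fig' matches either 'cap' or 'fig'.
Checking each word:
  'run' -> no
  'bat' -> no
  'bag' -> no
  'bat' -> no
  'bed' -> no
  'tap' -> no
Matches: []
Count: 0

0


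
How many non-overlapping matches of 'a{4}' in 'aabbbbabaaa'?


Pattern 'a{4}' matches exactly 4 consecutive a's (greedy, non-overlapping).
String: 'aabbbbabaaa'
Scanning for runs of a's:
  Run at pos 0: 'aa' (length 2) -> 0 match(es)
  Run at pos 6: 'a' (length 1) -> 0 match(es)
  Run at pos 8: 'aaa' (length 3) -> 0 match(es)
Matches found: []
Total: 0

0


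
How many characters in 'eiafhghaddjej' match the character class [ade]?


Character class [ade] matches any of: {a, d, e}
Scanning string 'eiafhghaddjej' character by character:
  pos 0: 'e' -> MATCH
  pos 1: 'i' -> no
  pos 2: 'a' -> MATCH
  pos 3: 'f' -> no
  pos 4: 'h' -> no
  pos 5: 'g' -> no
  pos 6: 'h' -> no
  pos 7: 'a' -> MATCH
  pos 8: 'd' -> MATCH
  pos 9: 'd' -> MATCH
  pos 10: 'j' -> no
  pos 11: 'e' -> MATCH
  pos 12: 'j' -> no
Total matches: 6

6


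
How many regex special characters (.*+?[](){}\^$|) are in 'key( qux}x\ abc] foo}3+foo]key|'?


Regex special characters are: . * + ? [ ] ( ) { } \ ^ $ |
Scanning 'key( qux}x\ abc] foo}3+foo]key|':
  pos 3: '(' -> SPECIAL
  pos 8: '}' -> SPECIAL
  pos 10: '\' -> SPECIAL
  pos 15: ']' -> SPECIAL
  pos 20: '}' -> SPECIAL
  pos 22: '+' -> SPECIAL
  pos 26: ']' -> SPECIAL
  pos 30: '|' -> SPECIAL
Special chars found: ['(', '}', '\\', ']', '}', '+', ']', '|']
Total: 8

8


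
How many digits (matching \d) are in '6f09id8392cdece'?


\d matches any digit 0-9.
Scanning '6f09id8392cdece':
  pos 0: '6' -> DIGIT
  pos 2: '0' -> DIGIT
  pos 3: '9' -> DIGIT
  pos 6: '8' -> DIGIT
  pos 7: '3' -> DIGIT
  pos 8: '9' -> DIGIT
  pos 9: '2' -> DIGIT
Digits found: ['6', '0', '9', '8', '3', '9', '2']
Total: 7

7


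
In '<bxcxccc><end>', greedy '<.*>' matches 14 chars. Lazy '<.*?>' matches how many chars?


Greedy '<.*>' tries to match as MUCH as possible.
Lazy '<.*?>' tries to match as LITTLE as possible.

String: '<bxcxccc><end>'
Greedy '<.*>' starts at first '<' and extends to the LAST '>': '<bxcxccc><end>' (14 chars)
Lazy '<.*?>' starts at first '<' and stops at the FIRST '>': '<bxcxccc>' (9 chars)

9


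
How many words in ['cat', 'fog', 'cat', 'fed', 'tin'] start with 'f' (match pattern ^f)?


Pattern ^f anchors to start of word. Check which words begin with 'f':
  'cat' -> no
  'fog' -> MATCH (starts with 'f')
  'cat' -> no
  'fed' -> MATCH (starts with 'f')
  'tin' -> no
Matching words: ['fog', 'fed']
Count: 2

2


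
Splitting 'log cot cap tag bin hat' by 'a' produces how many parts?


Splitting by 'a' breaks the string at each occurrence of the separator.
Text: 'log cot cap tag bin hat'
Parts after split:
  Part 1: 'log cot c'
  Part 2: 'p t'
  Part 3: 'g bin h'
  Part 4: 't'
Total parts: 4

4


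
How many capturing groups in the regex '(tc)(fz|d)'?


To count capturing groups, count each '(' that starts a group.
Pattern: '(tc)(fz|d)'
Walking through the pattern:
  Position 0: '(' -> group #1
  Position 4: '(' -> group #2
Total capturing groups: 2

2


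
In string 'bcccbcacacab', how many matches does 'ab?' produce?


Pattern 'ab?' matches 'a' optionally followed by 'b'.
String: 'bcccbcacacab'
Scanning left to right for 'a' then checking next char:
  Match 1: 'a' (a not followed by b)
  Match 2: 'a' (a not followed by b)
  Match 3: 'ab' (a followed by b)
Total matches: 3

3


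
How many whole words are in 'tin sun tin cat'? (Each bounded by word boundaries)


Word boundaries (\b) mark the start/end of each word.
Text: 'tin sun tin cat'
Splitting by whitespace:
  Word 1: 'tin'
  Word 2: 'sun'
  Word 3: 'tin'
  Word 4: 'cat'
Total whole words: 4

4


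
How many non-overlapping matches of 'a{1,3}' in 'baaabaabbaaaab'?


Pattern 'a{1,3}' matches between 1 and 3 consecutive a's (greedy).
String: 'baaabaabbaaaab'
Finding runs of a's and applying greedy matching:
  Run at pos 1: 'aaa' (length 3)
  Run at pos 5: 'aa' (length 2)
  Run at pos 9: 'aaaa' (length 4)
Matches: ['aaa', 'aa', 'aaa', 'a']
Count: 4

4


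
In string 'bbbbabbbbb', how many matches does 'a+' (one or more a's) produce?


Pattern 'a+' matches one or more consecutive a's.
String: 'bbbbabbbbb'
Scanning for runs of a:
  Match 1: 'a' (length 1)
Total matches: 1

1


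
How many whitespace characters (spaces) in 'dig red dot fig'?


\s matches whitespace characters (spaces, tabs, etc.).
Text: 'dig red dot fig'
This text has 4 words separated by spaces.
Number of spaces = number of words - 1 = 4 - 1 = 3

3


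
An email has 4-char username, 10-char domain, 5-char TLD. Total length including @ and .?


An email address has format: username@domain.tld
Username length: 4
'@' character: 1
Domain length: 10
'.' character: 1
TLD length: 5
Total = 4 + 1 + 10 + 1 + 5 = 21

21


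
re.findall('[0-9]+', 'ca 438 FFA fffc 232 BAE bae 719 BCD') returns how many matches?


Pattern '[0-9]+' finds one or more digits.
Text: 'ca 438 FFA fffc 232 BAE bae 719 BCD'
Scanning for matches:
  Match 1: '438'
  Match 2: '232'
  Match 3: '719'
Total matches: 3

3


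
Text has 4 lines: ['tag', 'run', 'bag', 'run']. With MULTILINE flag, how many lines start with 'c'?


With MULTILINE flag, ^ matches the start of each line.
Lines: ['tag', 'run', 'bag', 'run']
Checking which lines start with 'c':
  Line 1: 'tag' -> no
  Line 2: 'run' -> no
  Line 3: 'bag' -> no
  Line 4: 'run' -> no
Matching lines: []
Count: 0

0


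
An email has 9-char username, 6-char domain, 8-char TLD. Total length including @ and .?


An email address has format: username@domain.tld
Username length: 9
'@' character: 1
Domain length: 6
'.' character: 1
TLD length: 8
Total = 9 + 1 + 6 + 1 + 8 = 25

25


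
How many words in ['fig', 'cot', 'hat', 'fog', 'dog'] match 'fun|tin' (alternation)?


Alternation 'fun|tin' matches either 'fun' or 'tin'.
Checking each word:
  'fig' -> no
  'cot' -> no
  'hat' -> no
  'fog' -> no
  'dog' -> no
Matches: []
Count: 0

0


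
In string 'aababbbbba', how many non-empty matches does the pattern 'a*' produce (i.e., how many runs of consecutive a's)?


Pattern 'a*' matches zero or more a's. We want non-empty runs of consecutive a's.
String: 'aababbbbba'
Walking through the string to find runs of a's:
  Run 1: positions 0-1 -> 'aa'
  Run 2: positions 3-3 -> 'a'
  Run 3: positions 9-9 -> 'a'
Non-empty runs found: ['aa', 'a', 'a']
Count: 3

3


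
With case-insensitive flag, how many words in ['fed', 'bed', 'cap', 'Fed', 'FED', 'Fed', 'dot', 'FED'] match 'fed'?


Case-insensitive matching: compare each word's lowercase form to 'fed'.
  'fed' -> lower='fed' -> MATCH
  'bed' -> lower='bed' -> no
  'cap' -> lower='cap' -> no
  'Fed' -> lower='fed' -> MATCH
  'FED' -> lower='fed' -> MATCH
  'Fed' -> lower='fed' -> MATCH
  'dot' -> lower='dot' -> no
  'FED' -> lower='fed' -> MATCH
Matches: ['fed', 'Fed', 'FED', 'Fed', 'FED']
Count: 5

5


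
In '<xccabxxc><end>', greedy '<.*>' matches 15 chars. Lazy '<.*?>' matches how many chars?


Greedy '<.*>' tries to match as MUCH as possible.
Lazy '<.*?>' tries to match as LITTLE as possible.

String: '<xccabxxc><end>'
Greedy '<.*>' starts at first '<' and extends to the LAST '>': '<xccabxxc><end>' (15 chars)
Lazy '<.*?>' starts at first '<' and stops at the FIRST '>': '<xccabxxc>' (10 chars)

10


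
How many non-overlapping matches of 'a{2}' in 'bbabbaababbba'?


Pattern 'a{2}' matches exactly 2 consecutive a's (greedy, non-overlapping).
String: 'bbabbaababbba'
Scanning for runs of a's:
  Run at pos 2: 'a' (length 1) -> 0 match(es)
  Run at pos 5: 'aa' (length 2) -> 1 match(es)
  Run at pos 8: 'a' (length 1) -> 0 match(es)
  Run at pos 12: 'a' (length 1) -> 0 match(es)
Matches found: ['aa']
Total: 1

1


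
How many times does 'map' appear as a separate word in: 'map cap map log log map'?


Scanning each word for exact match 'map':
  Word 1: 'map' -> MATCH
  Word 2: 'cap' -> no
  Word 3: 'map' -> MATCH
  Word 4: 'log' -> no
  Word 5: 'log' -> no
  Word 6: 'map' -> MATCH
Total matches: 3

3


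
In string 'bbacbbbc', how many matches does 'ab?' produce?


Pattern 'ab?' matches 'a' optionally followed by 'b'.
String: 'bbacbbbc'
Scanning left to right for 'a' then checking next char:
  Match 1: 'a' (a not followed by b)
Total matches: 1

1


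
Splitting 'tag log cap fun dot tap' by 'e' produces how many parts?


Splitting by 'e' breaks the string at each occurrence of the separator.
Text: 'tag log cap fun dot tap'
Parts after split:
  Part 1: 'tag log cap fun dot tap'
Total parts: 1

1


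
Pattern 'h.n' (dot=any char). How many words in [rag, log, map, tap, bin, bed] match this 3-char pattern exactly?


Pattern 'h.n' means: starts with 'h', any single char, ends with 'n'.
Checking each word (must be exactly 3 chars):
  'rag' (len=3): no
  'log' (len=3): no
  'map' (len=3): no
  'tap' (len=3): no
  'bin' (len=3): no
  'bed' (len=3): no
Matching words: []
Total: 0

0


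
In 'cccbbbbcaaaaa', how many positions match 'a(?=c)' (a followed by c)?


Lookahead 'a(?=c)' matches 'a' only when followed by 'c'.
String: 'cccbbbbcaaaaa'
Checking each position where char is 'a':
  pos 8: 'a' -> no (next='a')
  pos 9: 'a' -> no (next='a')
  pos 10: 'a' -> no (next='a')
  pos 11: 'a' -> no (next='a')
Matching positions: []
Count: 0

0


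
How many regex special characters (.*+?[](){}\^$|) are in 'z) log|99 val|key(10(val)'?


Regex special characters are: . * + ? [ ] ( ) { } \ ^ $ |
Scanning 'z) log|99 val|key(10(val)':
  pos 1: ')' -> SPECIAL
  pos 6: '|' -> SPECIAL
  pos 13: '|' -> SPECIAL
  pos 17: '(' -> SPECIAL
  pos 20: '(' -> SPECIAL
  pos 24: ')' -> SPECIAL
Special chars found: [')', '|', '|', '(', '(', ')']
Total: 6

6


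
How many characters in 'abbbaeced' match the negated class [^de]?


Negated class [^de] matches any char NOT in {d, e}
Scanning 'abbbaeced':
  pos 0: 'a' -> MATCH
  pos 1: 'b' -> MATCH
  pos 2: 'b' -> MATCH
  pos 3: 'b' -> MATCH
  pos 4: 'a' -> MATCH
  pos 5: 'e' -> no (excluded)
  pos 6: 'c' -> MATCH
  pos 7: 'e' -> no (excluded)
  pos 8: 'd' -> no (excluded)
Total matches: 6

6


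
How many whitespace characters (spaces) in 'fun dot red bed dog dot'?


\s matches whitespace characters (spaces, tabs, etc.).
Text: 'fun dot red bed dog dot'
This text has 6 words separated by spaces.
Number of spaces = number of words - 1 = 6 - 1 = 5

5


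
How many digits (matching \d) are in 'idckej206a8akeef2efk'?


\d matches any digit 0-9.
Scanning 'idckej206a8akeef2efk':
  pos 6: '2' -> DIGIT
  pos 7: '0' -> DIGIT
  pos 8: '6' -> DIGIT
  pos 10: '8' -> DIGIT
  pos 16: '2' -> DIGIT
Digits found: ['2', '0', '6', '8', '2']
Total: 5

5


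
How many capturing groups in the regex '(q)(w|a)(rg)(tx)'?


To count capturing groups, count each '(' that starts a group.
Pattern: '(q)(w|a)(rg)(tx)'
Walking through the pattern:
  Position 0: '(' -> group #1
  Position 3: '(' -> group #2
  Position 8: '(' -> group #3
  Position 12: '(' -> group #4
Total capturing groups: 4

4


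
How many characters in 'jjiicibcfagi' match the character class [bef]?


Character class [bef] matches any of: {b, e, f}
Scanning string 'jjiicibcfagi' character by character:
  pos 0: 'j' -> no
  pos 1: 'j' -> no
  pos 2: 'i' -> no
  pos 3: 'i' -> no
  pos 4: 'c' -> no
  pos 5: 'i' -> no
  pos 6: 'b' -> MATCH
  pos 7: 'c' -> no
  pos 8: 'f' -> MATCH
  pos 9: 'a' -> no
  pos 10: 'g' -> no
  pos 11: 'i' -> no
Total matches: 2

2


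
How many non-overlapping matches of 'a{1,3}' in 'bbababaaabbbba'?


Pattern 'a{1,3}' matches between 1 and 3 consecutive a's (greedy).
String: 'bbababaaabbbba'
Finding runs of a's and applying greedy matching:
  Run at pos 2: 'a' (length 1)
  Run at pos 4: 'a' (length 1)
  Run at pos 6: 'aaa' (length 3)
  Run at pos 13: 'a' (length 1)
Matches: ['a', 'a', 'aaa', 'a']
Count: 4

4


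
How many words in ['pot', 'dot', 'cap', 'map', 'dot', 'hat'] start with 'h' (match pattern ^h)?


Pattern ^h anchors to start of word. Check which words begin with 'h':
  'pot' -> no
  'dot' -> no
  'cap' -> no
  'map' -> no
  'dot' -> no
  'hat' -> MATCH (starts with 'h')
Matching words: ['hat']
Count: 1

1


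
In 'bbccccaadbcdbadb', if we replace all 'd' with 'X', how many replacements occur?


re.sub('d', 'X', text) replaces every occurrence of 'd' with 'X'.
Text: 'bbccccaadbcdbadb'
Scanning for 'd':
  pos 8: 'd' -> replacement #1
  pos 11: 'd' -> replacement #2
  pos 14: 'd' -> replacement #3
Total replacements: 3

3


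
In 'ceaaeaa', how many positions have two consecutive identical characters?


Looking for consecutive identical characters in 'ceaaeaa':
  pos 0-1: 'c' vs 'e' -> different
  pos 1-2: 'e' vs 'a' -> different
  pos 2-3: 'a' vs 'a' -> MATCH ('aa')
  pos 3-4: 'a' vs 'e' -> different
  pos 4-5: 'e' vs 'a' -> different
  pos 5-6: 'a' vs 'a' -> MATCH ('aa')
Consecutive identical pairs: ['aa', 'aa']
Count: 2

2


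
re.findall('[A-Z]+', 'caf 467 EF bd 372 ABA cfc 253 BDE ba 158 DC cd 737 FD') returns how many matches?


Pattern '[A-Z]+' finds one or more uppercase letters.
Text: 'caf 467 EF bd 372 ABA cfc 253 BDE ba 158 DC cd 737 FD'
Scanning for matches:
  Match 1: 'EF'
  Match 2: 'ABA'
  Match 3: 'BDE'
  Match 4: 'DC'
  Match 5: 'FD'
Total matches: 5

5


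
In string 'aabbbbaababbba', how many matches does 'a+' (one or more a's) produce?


Pattern 'a+' matches one or more consecutive a's.
String: 'aabbbbaababbba'
Scanning for runs of a:
  Match 1: 'aa' (length 2)
  Match 2: 'aa' (length 2)
  Match 3: 'a' (length 1)
  Match 4: 'a' (length 1)
Total matches: 4

4


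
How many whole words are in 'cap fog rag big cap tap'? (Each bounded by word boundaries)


Word boundaries (\b) mark the start/end of each word.
Text: 'cap fog rag big cap tap'
Splitting by whitespace:
  Word 1: 'cap'
  Word 2: 'fog'
  Word 3: 'rag'
  Word 4: 'big'
  Word 5: 'cap'
  Word 6: 'tap'
Total whole words: 6

6


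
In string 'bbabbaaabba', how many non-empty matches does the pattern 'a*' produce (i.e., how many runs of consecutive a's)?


Pattern 'a*' matches zero or more a's. We want non-empty runs of consecutive a's.
String: 'bbabbaaabba'
Walking through the string to find runs of a's:
  Run 1: positions 2-2 -> 'a'
  Run 2: positions 5-7 -> 'aaa'
  Run 3: positions 10-10 -> 'a'
Non-empty runs found: ['a', 'aaa', 'a']
Count: 3

3


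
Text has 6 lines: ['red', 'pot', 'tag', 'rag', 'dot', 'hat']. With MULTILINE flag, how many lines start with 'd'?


With MULTILINE flag, ^ matches the start of each line.
Lines: ['red', 'pot', 'tag', 'rag', 'dot', 'hat']
Checking which lines start with 'd':
  Line 1: 'red' -> no
  Line 2: 'pot' -> no
  Line 3: 'tag' -> no
  Line 4: 'rag' -> no
  Line 5: 'dot' -> MATCH
  Line 6: 'hat' -> no
Matching lines: ['dot']
Count: 1

1


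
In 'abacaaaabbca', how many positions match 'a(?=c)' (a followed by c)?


Lookahead 'a(?=c)' matches 'a' only when followed by 'c'.
String: 'abacaaaabbca'
Checking each position where char is 'a':
  pos 0: 'a' -> no (next='b')
  pos 2: 'a' -> MATCH (next='c')
  pos 4: 'a' -> no (next='a')
  pos 5: 'a' -> no (next='a')
  pos 6: 'a' -> no (next='a')
  pos 7: 'a' -> no (next='b')
Matching positions: [2]
Count: 1

1


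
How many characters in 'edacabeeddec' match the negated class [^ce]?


Negated class [^ce] matches any char NOT in {c, e}
Scanning 'edacabeeddec':
  pos 0: 'e' -> no (excluded)
  pos 1: 'd' -> MATCH
  pos 2: 'a' -> MATCH
  pos 3: 'c' -> no (excluded)
  pos 4: 'a' -> MATCH
  pos 5: 'b' -> MATCH
  pos 6: 'e' -> no (excluded)
  pos 7: 'e' -> no (excluded)
  pos 8: 'd' -> MATCH
  pos 9: 'd' -> MATCH
  pos 10: 'e' -> no (excluded)
  pos 11: 'c' -> no (excluded)
Total matches: 6

6


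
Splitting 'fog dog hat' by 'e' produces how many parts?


Splitting by 'e' breaks the string at each occurrence of the separator.
Text: 'fog dog hat'
Parts after split:
  Part 1: 'fog dog hat'
Total parts: 1

1


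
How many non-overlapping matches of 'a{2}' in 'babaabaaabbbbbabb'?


Pattern 'a{2}' matches exactly 2 consecutive a's (greedy, non-overlapping).
String: 'babaabaaabbbbbabb'
Scanning for runs of a's:
  Run at pos 1: 'a' (length 1) -> 0 match(es)
  Run at pos 3: 'aa' (length 2) -> 1 match(es)
  Run at pos 6: 'aaa' (length 3) -> 1 match(es)
  Run at pos 14: 'a' (length 1) -> 0 match(es)
Matches found: ['aa', 'aa']
Total: 2

2


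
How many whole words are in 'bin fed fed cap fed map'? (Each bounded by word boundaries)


Word boundaries (\b) mark the start/end of each word.
Text: 'bin fed fed cap fed map'
Splitting by whitespace:
  Word 1: 'bin'
  Word 2: 'fed'
  Word 3: 'fed'
  Word 4: 'cap'
  Word 5: 'fed'
  Word 6: 'map'
Total whole words: 6

6


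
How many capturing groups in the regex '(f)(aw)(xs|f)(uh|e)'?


To count capturing groups, count each '(' that starts a group.
Pattern: '(f)(aw)(xs|f)(uh|e)'
Walking through the pattern:
  Position 0: '(' -> group #1
  Position 3: '(' -> group #2
  Position 7: '(' -> group #3
  Position 13: '(' -> group #4
Total capturing groups: 4

4


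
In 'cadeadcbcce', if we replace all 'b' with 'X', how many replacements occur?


re.sub('b', 'X', text) replaces every occurrence of 'b' with 'X'.
Text: 'cadeadcbcce'
Scanning for 'b':
  pos 7: 'b' -> replacement #1
Total replacements: 1

1
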